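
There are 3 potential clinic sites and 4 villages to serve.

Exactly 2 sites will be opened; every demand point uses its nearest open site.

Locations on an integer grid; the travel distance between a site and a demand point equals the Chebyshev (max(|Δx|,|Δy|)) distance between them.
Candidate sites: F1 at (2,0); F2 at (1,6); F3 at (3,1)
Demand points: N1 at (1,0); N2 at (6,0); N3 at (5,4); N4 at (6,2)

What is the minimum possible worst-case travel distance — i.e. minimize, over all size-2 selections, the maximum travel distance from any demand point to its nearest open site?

3

Open {F1, F3}.
  Farthest demand point is N2 at travel distance 3 (to F3); all others are ≤ 3.
With {F2, F3} the worst case is 3.
With {F1, F2} the worst case is 4.
No size-2 selection achieves below 3.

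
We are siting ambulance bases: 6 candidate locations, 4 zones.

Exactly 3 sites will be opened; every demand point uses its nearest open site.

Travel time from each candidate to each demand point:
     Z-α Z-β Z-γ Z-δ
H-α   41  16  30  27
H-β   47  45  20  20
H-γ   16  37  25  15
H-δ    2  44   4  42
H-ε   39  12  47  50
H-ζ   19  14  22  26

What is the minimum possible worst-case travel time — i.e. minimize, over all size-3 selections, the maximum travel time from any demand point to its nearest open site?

Open {H-γ, H-δ, H-ε}.
  Farthest demand point is Z-δ at travel time 15 (to H-γ); all others are ≤ 15.
With {H-γ, H-δ, H-ζ} the worst case is 15.
With {H-α, H-γ, H-δ} the worst case is 16.
No size-3 selection achieves below 15.

15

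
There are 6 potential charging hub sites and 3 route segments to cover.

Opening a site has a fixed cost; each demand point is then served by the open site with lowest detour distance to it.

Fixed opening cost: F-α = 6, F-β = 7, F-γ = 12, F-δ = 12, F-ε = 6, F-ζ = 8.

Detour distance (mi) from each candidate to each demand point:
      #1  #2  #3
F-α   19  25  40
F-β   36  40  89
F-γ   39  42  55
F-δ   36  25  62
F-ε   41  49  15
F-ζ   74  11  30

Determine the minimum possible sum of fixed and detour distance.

Open {F-α, F-ε, F-ζ}: assign each demand point to its cheapest open site.
  #1→F-α 19, #2→F-ζ 11, #3→F-ε 15
  detour distance 45, fixed 20 → total 65.
Compare {F-α, F-ε}: detour distance 59 + fixed 12 = 71.
Compare {F-α, F-β, F-ε, F-ζ}: detour distance 45 + fixed 27 = 72.
Compare {F-α, F-ζ}: detour distance 60 + fixed 14 = 74.
All other subsets cost ≥ 71. Minimum total cost: 65.

65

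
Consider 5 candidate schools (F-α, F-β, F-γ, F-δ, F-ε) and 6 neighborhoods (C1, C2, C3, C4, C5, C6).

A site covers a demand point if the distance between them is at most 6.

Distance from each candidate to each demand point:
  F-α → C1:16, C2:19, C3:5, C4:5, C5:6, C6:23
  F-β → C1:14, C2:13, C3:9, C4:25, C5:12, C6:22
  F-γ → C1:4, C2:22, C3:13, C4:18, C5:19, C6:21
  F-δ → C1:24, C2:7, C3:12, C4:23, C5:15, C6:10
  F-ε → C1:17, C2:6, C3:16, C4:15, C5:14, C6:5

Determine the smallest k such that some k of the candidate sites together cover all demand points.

Coverage sets (demand points within 6 of each site):
  F-α: {C3, C4, C5}
  F-β: {}
  F-γ: {C1}
  F-δ: {}
  F-ε: {C2, C6}
No 2 sites suffice: every size-2 union leaves at least one demand point uncovered.
But {F-α, F-γ, F-ε} covers everything, so the minimum is 3.

3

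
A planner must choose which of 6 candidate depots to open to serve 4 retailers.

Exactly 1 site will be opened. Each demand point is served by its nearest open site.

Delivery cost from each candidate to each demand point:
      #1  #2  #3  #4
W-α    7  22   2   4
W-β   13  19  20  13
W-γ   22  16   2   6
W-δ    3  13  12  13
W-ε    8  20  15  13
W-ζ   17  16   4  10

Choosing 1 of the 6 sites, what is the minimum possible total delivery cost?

Open {W-α}.
  #1→W-α 7, #2→W-α 22, #3→W-α 2, #4→W-α 4  ⇒ total 35.
Compare {W-δ}: total 41.
Compare {W-γ}: total 46.
No size-1 selection does better; minimum is 35.

35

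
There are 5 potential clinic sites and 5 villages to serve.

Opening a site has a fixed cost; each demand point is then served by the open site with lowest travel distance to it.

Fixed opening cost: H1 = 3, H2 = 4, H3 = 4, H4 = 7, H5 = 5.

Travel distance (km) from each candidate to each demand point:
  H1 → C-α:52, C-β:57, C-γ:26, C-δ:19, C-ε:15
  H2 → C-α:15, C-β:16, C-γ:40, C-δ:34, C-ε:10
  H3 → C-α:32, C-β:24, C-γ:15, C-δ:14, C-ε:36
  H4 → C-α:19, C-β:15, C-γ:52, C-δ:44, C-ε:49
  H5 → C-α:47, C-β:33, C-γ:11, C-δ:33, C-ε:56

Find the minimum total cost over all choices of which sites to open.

78

Open {H2, H3}: assign each demand point to its cheapest open site.
  C-α→H2 15, C-β→H2 16, C-γ→H3 15, C-δ→H3 14, C-ε→H2 10
  travel distance 70, fixed 8 → total 78.
Compare {H2, H3, H5}: travel distance 66 + fixed 13 = 79.
Compare {H1, H2, H3}: travel distance 70 + fixed 11 = 81.
Compare {H1, H2, H3, H5}: travel distance 66 + fixed 16 = 82.
All other subsets cost ≥ 79. Minimum total cost: 78.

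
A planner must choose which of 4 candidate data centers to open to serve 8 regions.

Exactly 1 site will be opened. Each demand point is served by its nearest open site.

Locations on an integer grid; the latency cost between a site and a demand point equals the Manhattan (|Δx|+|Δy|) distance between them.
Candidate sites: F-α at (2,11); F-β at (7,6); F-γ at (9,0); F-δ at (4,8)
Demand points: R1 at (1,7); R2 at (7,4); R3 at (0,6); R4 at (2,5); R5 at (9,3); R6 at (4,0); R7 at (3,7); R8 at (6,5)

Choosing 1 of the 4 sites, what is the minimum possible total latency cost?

43

Open {F-β}.
  R1→F-β 7, R2→F-β 2, R3→F-β 7, R4→F-β 6, R5→F-β 5, R6→F-β 9, R7→F-β 5, R8→F-β 2  ⇒ total 43.
Compare {F-δ}: total 47.
Compare {F-α}: total 73.
No size-1 selection does better; minimum is 43.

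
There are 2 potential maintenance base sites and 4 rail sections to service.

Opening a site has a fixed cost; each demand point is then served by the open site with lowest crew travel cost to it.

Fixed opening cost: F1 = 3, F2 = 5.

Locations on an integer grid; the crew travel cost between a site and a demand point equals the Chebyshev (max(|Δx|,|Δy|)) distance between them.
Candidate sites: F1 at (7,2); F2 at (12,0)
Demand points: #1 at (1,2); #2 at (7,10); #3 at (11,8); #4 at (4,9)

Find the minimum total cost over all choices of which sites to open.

30

Open {F1}: assign each demand point to its cheapest open site.
  #1→F1 6, #2→F1 8, #3→F1 6, #4→F1 7
  crew travel cost 27, fixed 3 → total 30.
Compare {F1, F2}: crew travel cost 27 + fixed 8 = 35.
Compare {F2}: crew travel cost 38 + fixed 5 = 43.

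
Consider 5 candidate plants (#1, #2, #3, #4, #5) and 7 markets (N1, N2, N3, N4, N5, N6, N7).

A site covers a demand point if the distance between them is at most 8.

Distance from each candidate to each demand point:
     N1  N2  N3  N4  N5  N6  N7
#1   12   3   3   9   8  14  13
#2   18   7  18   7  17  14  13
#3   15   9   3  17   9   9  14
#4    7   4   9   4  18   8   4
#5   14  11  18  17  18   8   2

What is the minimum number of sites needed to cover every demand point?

2

Coverage sets (demand points within 8 of each site):
  #1: {N2, N3, N5}
  #2: {N2, N4}
  #3: {N3}
  #4: {N1, N2, N4, N6, N7}
  #5: {N6, N7}
No single site covers all 7 demand points.
But {#1, #4} covers everything, so the minimum is 2.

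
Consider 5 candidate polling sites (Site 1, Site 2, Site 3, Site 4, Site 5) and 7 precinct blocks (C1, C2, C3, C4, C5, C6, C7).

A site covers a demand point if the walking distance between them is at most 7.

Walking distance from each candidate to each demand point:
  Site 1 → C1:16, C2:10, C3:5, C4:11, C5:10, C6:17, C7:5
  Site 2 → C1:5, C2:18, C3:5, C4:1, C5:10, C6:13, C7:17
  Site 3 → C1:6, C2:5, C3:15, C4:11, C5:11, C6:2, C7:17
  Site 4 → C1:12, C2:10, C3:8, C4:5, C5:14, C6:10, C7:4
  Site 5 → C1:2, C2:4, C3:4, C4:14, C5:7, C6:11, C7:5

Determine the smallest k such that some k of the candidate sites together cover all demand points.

3

Coverage sets (demand points within 7 of each site):
  Site 1: {C3, C7}
  Site 2: {C1, C3, C4}
  Site 3: {C1, C2, C6}
  Site 4: {C4, C7}
  Site 5: {C1, C2, C3, C5, C7}
No 2 sites suffice: every size-2 union leaves at least one demand point uncovered.
But {Site 2, Site 3, Site 5} covers everything, so the minimum is 3.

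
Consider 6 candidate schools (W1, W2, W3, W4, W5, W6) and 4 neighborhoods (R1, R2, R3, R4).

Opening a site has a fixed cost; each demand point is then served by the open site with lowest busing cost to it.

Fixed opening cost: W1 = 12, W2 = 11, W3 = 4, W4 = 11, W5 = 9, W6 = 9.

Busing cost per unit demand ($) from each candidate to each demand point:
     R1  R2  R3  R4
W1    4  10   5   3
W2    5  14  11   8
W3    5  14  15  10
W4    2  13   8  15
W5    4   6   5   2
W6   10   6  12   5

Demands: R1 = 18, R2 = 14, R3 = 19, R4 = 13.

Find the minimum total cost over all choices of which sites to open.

Open {W4, W5}: assign each demand point to its cheapest open site.
  R1→W4 18×2=36, R2→W5 14×6=84, R3→W5 19×5=95, R4→W5 13×2=26
  busing cost 241, fixed 20 → total 261.
Compare {W3, W4, W5}: busing cost 241 + fixed 24 = 265.
Compare {W4, W5, W6}: busing cost 241 + fixed 29 = 270.
Compare {W2, W4, W5}: busing cost 241 + fixed 31 = 272.
All other subsets cost ≥ 265. Minimum total cost: 261.

261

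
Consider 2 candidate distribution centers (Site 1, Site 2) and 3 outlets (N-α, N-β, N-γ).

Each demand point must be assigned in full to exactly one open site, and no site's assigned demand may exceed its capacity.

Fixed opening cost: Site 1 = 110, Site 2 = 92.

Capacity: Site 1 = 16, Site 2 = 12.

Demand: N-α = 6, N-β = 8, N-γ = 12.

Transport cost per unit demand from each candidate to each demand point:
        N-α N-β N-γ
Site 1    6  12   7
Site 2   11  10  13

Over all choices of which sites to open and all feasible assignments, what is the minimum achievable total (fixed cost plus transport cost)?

490

Open {Site 1, Site 2}; cheapest assignment that respects the capacities:
  Site 1 (cap 16, load 14): N-α, N-β — cost 6×6 + 8×12 = 132
  Site 2 (cap 12, load 12): N-γ — cost 12×13 = 156
  Shipping 288, fixed 202 → total 490.
  Any other capacity-feasible assignment to {Site 1, Site 2} ships for at least 288.
Total demand is 26 and no other set of sites has combined capacity ≥ 26, so {Site 1, Site 2} is the only feasible choice of open sites. Minimum: 490.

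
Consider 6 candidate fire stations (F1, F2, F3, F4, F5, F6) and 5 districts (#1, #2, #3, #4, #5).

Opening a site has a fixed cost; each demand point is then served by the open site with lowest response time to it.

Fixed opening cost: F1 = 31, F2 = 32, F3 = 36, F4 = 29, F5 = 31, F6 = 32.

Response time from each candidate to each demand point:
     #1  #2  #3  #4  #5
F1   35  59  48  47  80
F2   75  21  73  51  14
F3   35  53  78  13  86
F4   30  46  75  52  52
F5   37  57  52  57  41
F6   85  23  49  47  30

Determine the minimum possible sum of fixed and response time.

Open {F3, F6}: assign each demand point to its cheapest open site.
  #1→F3 35, #2→F6 23, #3→F6 49, #4→F3 13, #5→F6 30
  response time 150, fixed 68 → total 218.
Compare {F2, F3}: response time 156 + fixed 68 = 224.
Compare {F1, F2}: response time 165 + fixed 63 = 228.
Compare {F1, F2, F3}: response time 131 + fixed 99 = 230.
All other subsets cost ≥ 224. Minimum total cost: 218.

218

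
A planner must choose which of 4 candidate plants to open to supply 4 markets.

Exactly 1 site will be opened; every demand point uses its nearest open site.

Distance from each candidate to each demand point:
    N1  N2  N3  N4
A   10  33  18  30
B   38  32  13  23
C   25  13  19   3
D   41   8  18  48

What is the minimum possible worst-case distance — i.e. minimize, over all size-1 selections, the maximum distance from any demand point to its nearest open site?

25

Open {C}.
  Farthest demand point is N1 at distance 25 (to C); all others are ≤ 25.
With {A} the worst case is 33.
With {B} the worst case is 38.
No size-1 selection achieves below 25.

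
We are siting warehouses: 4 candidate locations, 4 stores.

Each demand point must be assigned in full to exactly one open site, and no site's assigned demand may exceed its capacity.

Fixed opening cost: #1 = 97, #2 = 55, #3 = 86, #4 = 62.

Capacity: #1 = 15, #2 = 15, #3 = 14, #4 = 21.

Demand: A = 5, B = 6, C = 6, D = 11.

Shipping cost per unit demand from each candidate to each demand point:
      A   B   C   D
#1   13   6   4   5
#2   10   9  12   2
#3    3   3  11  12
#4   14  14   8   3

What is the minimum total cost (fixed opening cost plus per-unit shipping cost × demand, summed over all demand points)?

Open {#3, #4}; cheapest assignment that respects the capacities:
  #3 (cap 14, load 11): A, B — cost 5×3 + 6×3 = 33
  #4 (cap 21, load 17): C, D — cost 6×8 + 11×3 = 81
  Shipping 114, fixed 148 → total 262.
  Any other capacity-feasible assignment to {#3, #4} ships for at least 114.
Compare {#2, #4}: its best feasible assignment gives total 302.
Compare {#2, #3, #4}: its best feasible assignment gives total 306.
Every other set of open sites that can feasibly serve all demand totals ≥ 302 even under its best assignment. Minimum: 262.

262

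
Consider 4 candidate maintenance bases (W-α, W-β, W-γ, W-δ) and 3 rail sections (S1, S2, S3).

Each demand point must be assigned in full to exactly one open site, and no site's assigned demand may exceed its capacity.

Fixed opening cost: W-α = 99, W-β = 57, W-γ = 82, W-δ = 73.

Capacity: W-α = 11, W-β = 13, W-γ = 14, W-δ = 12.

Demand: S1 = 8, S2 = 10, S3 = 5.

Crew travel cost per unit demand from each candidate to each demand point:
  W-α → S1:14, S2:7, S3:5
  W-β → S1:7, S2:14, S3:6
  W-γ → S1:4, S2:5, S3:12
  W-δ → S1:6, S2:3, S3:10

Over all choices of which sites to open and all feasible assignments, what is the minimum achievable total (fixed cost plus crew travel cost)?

246

Open {W-β, W-δ}; cheapest assignment that respects the capacities:
  W-β (cap 13, load 13): S1, S3 — cost 8×7 + 5×6 = 86
  W-δ (cap 12, load 10): S2 — cost 10×3 = 30
  Shipping 116, fixed 130 → total 246.
  Any other capacity-feasible assignment to {W-β, W-δ} ships for at least 116.
Compare {W-β, W-γ}: its best feasible assignment gives total 275.
Compare {W-γ, W-δ}: its best feasible assignment gives total 277.
Every other set of open sites that can feasibly serve all demand totals ≥ 275 even under its best assignment. Minimum: 246.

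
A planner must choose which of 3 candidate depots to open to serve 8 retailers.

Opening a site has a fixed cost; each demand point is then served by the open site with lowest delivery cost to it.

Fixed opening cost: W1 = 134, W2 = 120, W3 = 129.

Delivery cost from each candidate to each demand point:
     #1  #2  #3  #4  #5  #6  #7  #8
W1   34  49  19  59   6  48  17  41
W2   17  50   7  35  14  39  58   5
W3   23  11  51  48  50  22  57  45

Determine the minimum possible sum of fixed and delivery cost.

345

Open {W2}: assign each demand point to its cheapest open site.
  #1→W2 17, #2→W2 50, #3→W2 7, #4→W2 35, #5→W2 14, #6→W2 39, #7→W2 58, #8→W2 5
  delivery cost 225, fixed 120 → total 345.
Compare {W1}: delivery cost 273 + fixed 134 = 407.
Compare {W2, W3}: delivery cost 168 + fixed 249 = 417.
Compare {W1, W2}: delivery cost 175 + fixed 254 = 429.
All other subsets cost ≥ 407. Minimum total cost: 345.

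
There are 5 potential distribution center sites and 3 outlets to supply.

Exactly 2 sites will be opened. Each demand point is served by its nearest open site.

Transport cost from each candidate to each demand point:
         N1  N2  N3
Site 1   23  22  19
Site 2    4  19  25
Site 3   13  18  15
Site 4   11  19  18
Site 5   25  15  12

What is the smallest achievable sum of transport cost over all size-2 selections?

31

Open {Site 2, Site 5}.
  N1→Site 2 4, N2→Site 5 15, N3→Site 5 12  ⇒ total 31.
Compare {Site 2, Site 3}: total 37.
Compare {Site 4, Site 5}: total 38.
No size-2 selection does better; minimum is 31.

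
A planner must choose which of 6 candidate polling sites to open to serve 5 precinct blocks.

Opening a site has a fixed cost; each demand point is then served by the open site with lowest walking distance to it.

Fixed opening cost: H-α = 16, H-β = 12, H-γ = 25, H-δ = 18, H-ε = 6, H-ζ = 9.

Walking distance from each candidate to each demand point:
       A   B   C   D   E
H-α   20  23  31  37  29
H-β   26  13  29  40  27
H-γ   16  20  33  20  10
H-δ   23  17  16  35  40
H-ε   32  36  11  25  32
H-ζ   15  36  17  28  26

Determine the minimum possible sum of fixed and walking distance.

108

Open {H-γ, H-ε}: assign each demand point to its cheapest open site.
  A→H-γ 16, B→H-γ 20, C→H-ε 11, D→H-γ 20, E→H-γ 10
  walking distance 77, fixed 31 → total 108.
Compare {H-β, H-γ, H-ε}: walking distance 70 + fixed 43 = 113.
Compare {H-γ, H-ζ}: walking distance 82 + fixed 34 = 116.
Compare {H-γ, H-ε, H-ζ}: walking distance 76 + fixed 40 = 116.
All other subsets cost ≥ 113. Minimum total cost: 108.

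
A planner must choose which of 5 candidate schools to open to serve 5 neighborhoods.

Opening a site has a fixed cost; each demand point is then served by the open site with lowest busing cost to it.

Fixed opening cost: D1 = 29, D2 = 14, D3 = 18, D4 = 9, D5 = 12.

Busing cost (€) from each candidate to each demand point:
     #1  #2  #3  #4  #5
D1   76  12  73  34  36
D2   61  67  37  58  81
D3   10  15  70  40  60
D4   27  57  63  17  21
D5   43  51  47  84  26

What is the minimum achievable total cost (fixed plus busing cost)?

141

Open {D2, D3, D4}: assign each demand point to its cheapest open site.
  #1→D3 10, #2→D3 15, #3→D2 37, #4→D4 17, #5→D4 21
  busing cost 100, fixed 41 → total 141.
Compare {D3, D4, D5}: busing cost 110 + fixed 39 = 149.
Compare {D3, D4}: busing cost 126 + fixed 27 = 153.
Compare {D2, D3, D4, D5}: busing cost 100 + fixed 53 = 153.
All other subsets cost ≥ 149. Minimum total cost: 141.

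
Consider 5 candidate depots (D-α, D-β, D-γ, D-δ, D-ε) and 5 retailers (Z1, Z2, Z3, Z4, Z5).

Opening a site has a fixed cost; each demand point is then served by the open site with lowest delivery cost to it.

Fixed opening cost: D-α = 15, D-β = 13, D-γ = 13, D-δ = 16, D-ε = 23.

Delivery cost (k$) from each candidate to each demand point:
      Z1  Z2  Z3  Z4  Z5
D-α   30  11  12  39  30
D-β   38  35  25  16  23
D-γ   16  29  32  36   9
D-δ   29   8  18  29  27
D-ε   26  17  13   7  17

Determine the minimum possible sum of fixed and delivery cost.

Open {D-γ, D-ε}: assign each demand point to its cheapest open site.
  Z1→D-γ 16, Z2→D-ε 17, Z3→D-ε 13, Z4→D-ε 7, Z5→D-γ 9
  delivery cost 62, fixed 36 → total 98.
Compare {D-ε}: delivery cost 80 + fixed 23 = 103.
Compare {D-α, D-β, D-γ}: delivery cost 64 + fixed 41 = 105.
Compare {D-γ, D-δ, D-ε}: delivery cost 53 + fixed 52 = 105.
All other subsets cost ≥ 103. Minimum total cost: 98.

98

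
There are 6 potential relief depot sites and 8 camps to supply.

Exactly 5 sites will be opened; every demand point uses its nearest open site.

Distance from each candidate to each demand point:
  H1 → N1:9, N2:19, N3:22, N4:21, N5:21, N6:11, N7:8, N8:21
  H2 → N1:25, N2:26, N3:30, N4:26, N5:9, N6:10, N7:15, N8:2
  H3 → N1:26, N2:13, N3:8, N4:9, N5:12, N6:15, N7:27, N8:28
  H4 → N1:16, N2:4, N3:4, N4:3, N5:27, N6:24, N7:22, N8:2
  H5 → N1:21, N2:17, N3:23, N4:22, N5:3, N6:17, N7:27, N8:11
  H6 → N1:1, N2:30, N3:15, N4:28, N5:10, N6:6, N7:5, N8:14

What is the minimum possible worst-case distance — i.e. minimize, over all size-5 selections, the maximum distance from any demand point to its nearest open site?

6

Open {H1, H2, H4, H5, H6}.
  Farthest demand point is N6 at distance 6 (to H6); all others are ≤ 6.
With {H1, H3, H4, H5, H6} the worst case is 6.
With {H2, H3, H4, H5, H6} the worst case is 6.
No size-5 selection achieves below 6.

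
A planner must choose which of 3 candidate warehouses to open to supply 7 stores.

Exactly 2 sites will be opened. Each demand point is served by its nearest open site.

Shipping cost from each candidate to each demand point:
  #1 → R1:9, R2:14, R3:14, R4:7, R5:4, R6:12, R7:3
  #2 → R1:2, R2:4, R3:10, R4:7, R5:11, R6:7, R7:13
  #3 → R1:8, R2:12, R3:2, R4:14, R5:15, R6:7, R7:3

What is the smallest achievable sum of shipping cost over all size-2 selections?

36

Open {#2, #3}.
  R1→#2 2, R2→#2 4, R3→#3 2, R4→#2 7, R5→#2 11, R6→#2 7, R7→#3 3  ⇒ total 36.
Compare {#1, #2}: total 37.
Compare {#1, #3}: total 43.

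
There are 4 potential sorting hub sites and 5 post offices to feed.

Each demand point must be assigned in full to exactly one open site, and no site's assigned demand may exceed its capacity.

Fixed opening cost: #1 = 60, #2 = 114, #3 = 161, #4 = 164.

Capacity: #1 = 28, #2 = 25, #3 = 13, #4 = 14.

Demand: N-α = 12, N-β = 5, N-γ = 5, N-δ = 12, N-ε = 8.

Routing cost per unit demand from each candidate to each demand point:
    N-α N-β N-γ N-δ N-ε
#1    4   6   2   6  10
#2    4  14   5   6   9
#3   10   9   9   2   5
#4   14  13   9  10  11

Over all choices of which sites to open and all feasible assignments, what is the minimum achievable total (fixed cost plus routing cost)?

Open {#1, #2}; cheapest assignment that respects the capacities:
  #1 (cap 28, load 22): N-α, N-β, N-γ — cost 12×4 + 5×6 + 5×2 = 88
  #2 (cap 25, load 20): N-δ, N-ε — cost 12×6 + 8×9 = 144
  Shipping 232, fixed 174 → total 406.
  Any other capacity-feasible assignment to {#1, #2} ships for at least 232.
Compare {#1, #2, #3}: its best feasible assignment gives total 519.
Compare {#1, #2, #4}: its best feasible assignment gives total 570.
Every other set of open sites that can feasibly serve all demand totals ≥ 519 even under its best assignment. Minimum: 406.

406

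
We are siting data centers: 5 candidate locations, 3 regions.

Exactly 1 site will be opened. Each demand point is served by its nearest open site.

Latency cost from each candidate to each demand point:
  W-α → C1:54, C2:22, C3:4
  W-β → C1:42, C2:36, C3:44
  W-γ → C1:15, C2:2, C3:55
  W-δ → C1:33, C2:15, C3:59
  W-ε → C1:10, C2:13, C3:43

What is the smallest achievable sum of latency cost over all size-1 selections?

66

Open {W-ε}.
  C1→W-ε 10, C2→W-ε 13, C3→W-ε 43  ⇒ total 66.
Compare {W-γ}: total 72.
Compare {W-α}: total 80.
No size-1 selection does better; minimum is 66.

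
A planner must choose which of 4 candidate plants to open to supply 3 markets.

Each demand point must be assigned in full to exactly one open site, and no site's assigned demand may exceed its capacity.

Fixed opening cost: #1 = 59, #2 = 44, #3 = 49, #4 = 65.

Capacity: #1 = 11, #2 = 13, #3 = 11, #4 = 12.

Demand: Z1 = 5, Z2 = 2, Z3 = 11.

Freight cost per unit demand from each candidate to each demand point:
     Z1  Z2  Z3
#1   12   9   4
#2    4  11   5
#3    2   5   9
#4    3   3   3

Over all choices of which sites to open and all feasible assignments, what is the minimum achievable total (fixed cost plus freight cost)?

167

Open {#3, #4}; cheapest assignment that respects the capacities:
  #3 (cap 11, load 7): Z1, Z2 — cost 5×2 + 2×5 = 20
  #4 (cap 12, load 11): Z3 — cost 11×3 = 33
  Shipping 53, fixed 114 → total 167.
  Any other capacity-feasible assignment to {#3, #4} ships for at least 53.
Compare {#2, #3}: its best feasible assignment gives total 168.
Compare {#1, #3}: its best feasible assignment gives total 172.
Every other set of open sites that can feasibly serve all demand totals ≥ 168 even under its best assignment. Minimum: 167.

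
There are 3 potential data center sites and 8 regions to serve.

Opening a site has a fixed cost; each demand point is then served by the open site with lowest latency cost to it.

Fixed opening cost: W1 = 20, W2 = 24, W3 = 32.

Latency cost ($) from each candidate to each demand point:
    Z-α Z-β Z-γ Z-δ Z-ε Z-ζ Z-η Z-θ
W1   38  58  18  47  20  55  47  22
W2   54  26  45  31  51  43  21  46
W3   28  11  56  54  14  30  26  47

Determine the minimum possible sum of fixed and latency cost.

248

Open {W1, W3}: assign each demand point to its cheapest open site.
  Z-α→W3 28, Z-β→W3 11, Z-γ→W1 18, Z-δ→W1 47, Z-ε→W3 14, Z-ζ→W3 30, Z-η→W3 26, Z-θ→W1 22
  latency cost 196, fixed 52 → total 248.
Compare {W1, W2, W3}: latency cost 175 + fixed 76 = 251.
Compare {W1, W2}: latency cost 219 + fixed 44 = 263.
Compare {W2, W3}: latency cost 226 + fixed 56 = 282.
All other subsets cost ≥ 251. Minimum total cost: 248.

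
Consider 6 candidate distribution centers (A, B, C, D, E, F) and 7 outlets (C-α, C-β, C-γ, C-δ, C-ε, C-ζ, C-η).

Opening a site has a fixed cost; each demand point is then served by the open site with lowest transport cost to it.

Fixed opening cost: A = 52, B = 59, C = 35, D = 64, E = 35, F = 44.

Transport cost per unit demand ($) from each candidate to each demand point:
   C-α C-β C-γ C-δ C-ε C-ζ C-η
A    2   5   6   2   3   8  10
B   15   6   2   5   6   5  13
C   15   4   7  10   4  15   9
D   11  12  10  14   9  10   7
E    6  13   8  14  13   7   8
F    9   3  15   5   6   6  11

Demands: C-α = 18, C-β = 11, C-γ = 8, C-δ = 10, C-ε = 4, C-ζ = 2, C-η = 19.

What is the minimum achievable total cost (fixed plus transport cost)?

424

Open {A, E}: assign each demand point to its cheapest open site.
  C-α→A 18×2=36, C-β→A 11×5=55, C-γ→A 8×6=48, C-δ→A 10×2=20, C-ε→A 4×3=12, C-ζ→E 2×7=14, C-η→E 19×8=152
  transport cost 337, fixed 87 → total 424.
Compare {A}: transport cost 377 + fixed 52 = 429.
Compare {A, C}: transport cost 347 + fixed 87 = 434.
Compare {A, D}: transport cost 320 + fixed 116 = 436.
All other subsets cost ≥ 429. Minimum total cost: 424.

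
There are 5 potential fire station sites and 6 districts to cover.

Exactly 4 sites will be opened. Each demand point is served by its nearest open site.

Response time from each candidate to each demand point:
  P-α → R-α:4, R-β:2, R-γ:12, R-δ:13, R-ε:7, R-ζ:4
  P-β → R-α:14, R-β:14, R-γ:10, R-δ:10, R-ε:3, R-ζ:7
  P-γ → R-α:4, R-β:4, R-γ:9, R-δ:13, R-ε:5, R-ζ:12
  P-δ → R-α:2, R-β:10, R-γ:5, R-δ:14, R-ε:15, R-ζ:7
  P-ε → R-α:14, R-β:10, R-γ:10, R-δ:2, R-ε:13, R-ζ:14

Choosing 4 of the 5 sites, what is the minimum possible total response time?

Open {P-α, P-β, P-δ, P-ε}.
  R-α→P-δ 2, R-β→P-α 2, R-γ→P-δ 5, R-δ→P-ε 2, R-ε→P-β 3, R-ζ→P-α 4  ⇒ total 18.
Compare {P-α, P-γ, P-δ, P-ε}: total 20.
Compare {P-β, P-γ, P-δ, P-ε}: total 23.
No size-4 selection does better; minimum is 18.

18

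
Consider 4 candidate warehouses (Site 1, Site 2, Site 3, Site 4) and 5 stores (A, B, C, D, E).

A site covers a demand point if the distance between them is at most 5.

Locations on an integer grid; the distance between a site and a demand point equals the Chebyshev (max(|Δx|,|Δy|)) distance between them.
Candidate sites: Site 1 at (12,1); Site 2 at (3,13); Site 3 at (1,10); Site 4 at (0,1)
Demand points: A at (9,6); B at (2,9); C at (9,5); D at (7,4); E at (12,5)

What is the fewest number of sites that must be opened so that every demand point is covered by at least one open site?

Coverage sets (demand points within 5 of each site):
  Site 1: {A, C, D, E}
  Site 2: {B}
  Site 3: {B}
  Site 4: {}
No single site covers all 5 demand points.
But {Site 1, Site 2} covers everything, so the minimum is 2.

2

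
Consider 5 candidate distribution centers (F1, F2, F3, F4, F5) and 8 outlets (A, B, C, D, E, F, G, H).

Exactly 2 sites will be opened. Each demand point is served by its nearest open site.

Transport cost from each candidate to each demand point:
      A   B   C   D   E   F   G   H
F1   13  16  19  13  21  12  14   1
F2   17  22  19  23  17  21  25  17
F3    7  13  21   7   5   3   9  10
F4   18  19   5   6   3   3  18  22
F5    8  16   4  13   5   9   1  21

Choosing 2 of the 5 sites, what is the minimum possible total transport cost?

Open {F3, F5}.
  A→F3 7, B→F3 13, C→F5 4, D→F3 7, E→F3 5, F→F3 3, G→F5 1, H→F3 10  ⇒ total 50.
Compare {F3, F4}: total 56.
Compare {F1, F5}: total 57.
No size-2 selection does better; minimum is 50.

50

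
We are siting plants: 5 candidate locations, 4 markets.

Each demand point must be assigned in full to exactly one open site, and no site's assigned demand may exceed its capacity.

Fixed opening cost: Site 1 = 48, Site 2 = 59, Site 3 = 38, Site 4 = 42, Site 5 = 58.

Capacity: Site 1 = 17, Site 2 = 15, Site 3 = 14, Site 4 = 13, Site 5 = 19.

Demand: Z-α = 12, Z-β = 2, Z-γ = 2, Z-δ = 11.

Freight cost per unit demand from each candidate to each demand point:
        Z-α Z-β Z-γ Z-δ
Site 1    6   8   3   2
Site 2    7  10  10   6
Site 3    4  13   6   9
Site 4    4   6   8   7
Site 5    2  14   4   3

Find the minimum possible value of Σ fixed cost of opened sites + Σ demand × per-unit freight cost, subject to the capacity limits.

174

Open {Site 1, Site 5}; cheapest assignment that respects the capacities:
  Site 1 (cap 17, load 15): Z-β, Z-γ, Z-δ — cost 2×8 + 2×3 + 11×2 = 44
  Site 5 (cap 19, load 12): Z-α — cost 12×2 = 24
  Shipping 68, fixed 106 → total 174.
  Any other capacity-feasible assignment to {Site 1, Site 5} ships for at least 68.
Compare {Site 1, Site 3}: its best feasible assignment gives total 178.
Compare {Site 1, Site 4}: its best feasible assignment gives total 182.
Every other set of open sites that can feasibly serve all demand totals ≥ 178 even under its best assignment. Minimum: 174.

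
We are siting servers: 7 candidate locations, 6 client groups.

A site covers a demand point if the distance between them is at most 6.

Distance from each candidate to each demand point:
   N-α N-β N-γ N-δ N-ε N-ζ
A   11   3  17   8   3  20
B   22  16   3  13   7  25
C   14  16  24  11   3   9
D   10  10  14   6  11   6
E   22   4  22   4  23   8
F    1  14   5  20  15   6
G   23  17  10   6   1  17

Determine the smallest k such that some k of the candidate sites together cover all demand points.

Coverage sets (demand points within 6 of each site):
  A: {N-β, N-ε}
  B: {N-γ}
  C: {N-ε}
  D: {N-δ, N-ζ}
  E: {N-β, N-δ}
  F: {N-α, N-γ, N-ζ}
  G: {N-δ, N-ε}
No 2 sites suffice: every size-2 union leaves at least one demand point uncovered.
But {A, D, F} covers everything, so the minimum is 3.

3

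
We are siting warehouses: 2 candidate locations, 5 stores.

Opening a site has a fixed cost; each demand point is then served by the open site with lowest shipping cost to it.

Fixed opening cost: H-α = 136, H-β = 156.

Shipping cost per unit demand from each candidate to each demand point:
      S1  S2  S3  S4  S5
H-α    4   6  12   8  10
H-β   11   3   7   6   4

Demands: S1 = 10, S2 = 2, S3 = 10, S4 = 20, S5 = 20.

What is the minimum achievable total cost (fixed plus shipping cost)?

542

Open {H-β}: assign each demand point to its cheapest open site.
  S1→H-β 10×11=110, S2→H-β 2×3=6, S3→H-β 10×7=70, S4→H-β 20×6=120, S5→H-β 20×4=80
  shipping cost 386, fixed 156 → total 542.
Compare {H-α, H-β}: shipping cost 316 + fixed 292 = 608.
Compare {H-α}: shipping cost 532 + fixed 136 = 668.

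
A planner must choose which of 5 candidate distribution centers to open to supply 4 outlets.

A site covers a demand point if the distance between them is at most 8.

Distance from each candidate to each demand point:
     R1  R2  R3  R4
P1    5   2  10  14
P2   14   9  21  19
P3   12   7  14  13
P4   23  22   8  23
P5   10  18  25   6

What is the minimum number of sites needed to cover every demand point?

3

Coverage sets (demand points within 8 of each site):
  P1: {R1, R2}
  P2: {}
  P3: {R2}
  P4: {R3}
  P5: {R4}
No 2 sites suffice: every size-2 union leaves at least one demand point uncovered.
But {P1, P4, P5} covers everything, so the minimum is 3.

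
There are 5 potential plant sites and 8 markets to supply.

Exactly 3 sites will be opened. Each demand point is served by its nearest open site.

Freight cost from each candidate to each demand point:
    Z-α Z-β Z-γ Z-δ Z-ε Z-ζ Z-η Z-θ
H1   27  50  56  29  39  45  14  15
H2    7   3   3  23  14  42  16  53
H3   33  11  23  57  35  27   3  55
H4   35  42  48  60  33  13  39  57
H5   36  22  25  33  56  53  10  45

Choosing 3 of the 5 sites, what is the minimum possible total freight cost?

92

Open {H1, H2, H4}.
  Z-α→H2 7, Z-β→H2 3, Z-γ→H2 3, Z-δ→H2 23, Z-ε→H2 14, Z-ζ→H4 13, Z-η→H1 14, Z-θ→H1 15  ⇒ total 92.
Compare {H1, H2, H3}: total 95.
Compare {H1, H2, H5}: total 117.
No size-3 selection does better; minimum is 92.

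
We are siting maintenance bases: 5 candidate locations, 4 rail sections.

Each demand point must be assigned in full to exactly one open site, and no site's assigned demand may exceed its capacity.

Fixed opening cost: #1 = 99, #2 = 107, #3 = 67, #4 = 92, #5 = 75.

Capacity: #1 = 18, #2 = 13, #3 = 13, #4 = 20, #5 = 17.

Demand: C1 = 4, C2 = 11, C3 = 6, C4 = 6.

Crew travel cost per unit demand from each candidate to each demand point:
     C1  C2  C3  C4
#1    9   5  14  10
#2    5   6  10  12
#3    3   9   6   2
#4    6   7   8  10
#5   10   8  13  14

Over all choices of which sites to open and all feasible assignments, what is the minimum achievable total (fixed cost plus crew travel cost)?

Open {#1, #3}; cheapest assignment that respects the capacities:
  #1 (cap 18, load 15): C1, C2 — cost 4×9 + 11×5 = 91
  #3 (cap 13, load 12): C3, C4 — cost 6×6 + 6×2 = 48
  Shipping 139, fixed 166 → total 305.
  Any other capacity-feasible assignment to {#1, #3} ships for at least 139.
Compare {#3, #4}: its best feasible assignment gives total 308.
Compare {#3, #5}: its best feasible assignment gives total 318.
Every other set of open sites that can feasibly serve all demand totals ≥ 308 even under its best assignment. Minimum: 305.

305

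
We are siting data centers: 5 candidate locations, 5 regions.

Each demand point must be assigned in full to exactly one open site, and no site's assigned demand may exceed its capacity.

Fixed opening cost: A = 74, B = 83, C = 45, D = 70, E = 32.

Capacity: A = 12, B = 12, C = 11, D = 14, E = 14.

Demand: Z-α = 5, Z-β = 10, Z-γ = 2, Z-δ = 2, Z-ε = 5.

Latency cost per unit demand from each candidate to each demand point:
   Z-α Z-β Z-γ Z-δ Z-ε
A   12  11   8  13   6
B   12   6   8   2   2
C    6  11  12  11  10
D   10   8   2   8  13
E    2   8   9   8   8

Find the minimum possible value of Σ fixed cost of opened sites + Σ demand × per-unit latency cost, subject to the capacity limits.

247

Open {B, E}; cheapest assignment that respects the capacities:
  B (cap 12, load 12): Z-β, Z-δ — cost 10×6 + 2×2 = 64
  E (cap 14, load 12): Z-α, Z-γ, Z-ε — cost 5×2 + 2×9 + 5×8 = 68
  Shipping 132, fixed 115 → total 247.
  Any other capacity-feasible assignment to {B, E} ships for at least 132.
Compare {D, E}: its best feasible assignment gives total 252.
Compare {C, E}: its best feasible assignment gives total 271.
Every other set of open sites that can feasibly serve all demand totals ≥ 252 even under its best assignment. Minimum: 247.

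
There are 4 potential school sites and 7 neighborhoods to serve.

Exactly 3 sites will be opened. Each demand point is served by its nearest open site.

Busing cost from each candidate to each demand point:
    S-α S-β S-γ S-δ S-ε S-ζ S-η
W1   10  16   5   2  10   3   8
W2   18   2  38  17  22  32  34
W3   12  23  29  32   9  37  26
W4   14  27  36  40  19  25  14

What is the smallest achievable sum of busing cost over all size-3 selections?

Open {W1, W2, W3}.
  S-α→W1 10, S-β→W2 2, S-γ→W1 5, S-δ→W1 2, S-ε→W3 9, S-ζ→W1 3, S-η→W1 8  ⇒ total 39.
Compare {W1, W2, W4}: total 40.
Compare {W1, W3, W4}: total 53.
No size-3 selection does better; minimum is 39.

39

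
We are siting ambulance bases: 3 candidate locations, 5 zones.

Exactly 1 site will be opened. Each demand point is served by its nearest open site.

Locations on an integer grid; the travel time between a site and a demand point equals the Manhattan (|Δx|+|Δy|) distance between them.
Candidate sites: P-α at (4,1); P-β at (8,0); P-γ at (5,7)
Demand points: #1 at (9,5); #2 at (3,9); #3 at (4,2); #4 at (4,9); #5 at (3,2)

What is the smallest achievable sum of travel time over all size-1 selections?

Open {P-γ}.
  #1→P-γ 6, #2→P-γ 4, #3→P-γ 6, #4→P-γ 3, #5→P-γ 7  ⇒ total 26.
Compare {P-α}: total 29.
Compare {P-β}: total 46.

26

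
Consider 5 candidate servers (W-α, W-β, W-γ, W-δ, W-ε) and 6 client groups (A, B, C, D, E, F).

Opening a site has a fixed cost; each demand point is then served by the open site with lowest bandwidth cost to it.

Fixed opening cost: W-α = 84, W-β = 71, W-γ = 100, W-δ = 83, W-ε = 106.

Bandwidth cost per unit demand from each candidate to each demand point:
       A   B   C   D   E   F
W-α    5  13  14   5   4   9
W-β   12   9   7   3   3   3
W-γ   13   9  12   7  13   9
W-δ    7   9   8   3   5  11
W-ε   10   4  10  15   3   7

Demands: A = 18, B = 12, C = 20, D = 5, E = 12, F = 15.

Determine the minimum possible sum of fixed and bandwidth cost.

589

Open {W-α, W-β}: assign each demand point to its cheapest open site.
  A→W-α 18×5=90, B→W-β 12×9=108, C→W-β 20×7=140, D→W-β 5×3=15, E→W-β 12×3=36, F→W-β 15×3=45
  bandwidth cost 434, fixed 155 → total 589.
Compare {W-β, W-δ}: bandwidth cost 470 + fixed 154 = 624.
Compare {W-β}: bandwidth cost 560 + fixed 71 = 631.
Compare {W-α, W-β, W-ε}: bandwidth cost 374 + fixed 261 = 635.
All other subsets cost ≥ 624. Minimum total cost: 589.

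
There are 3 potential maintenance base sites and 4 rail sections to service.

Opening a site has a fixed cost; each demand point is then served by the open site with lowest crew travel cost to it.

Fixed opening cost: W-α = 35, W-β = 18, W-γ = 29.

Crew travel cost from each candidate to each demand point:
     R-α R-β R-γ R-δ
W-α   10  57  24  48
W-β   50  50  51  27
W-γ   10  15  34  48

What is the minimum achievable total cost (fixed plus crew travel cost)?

Open {W-β, W-γ}: assign each demand point to its cheapest open site.
  R-α→W-γ 10, R-β→W-γ 15, R-γ→W-γ 34, R-δ→W-β 27
  crew travel cost 86, fixed 47 → total 133.
Compare {W-γ}: crew travel cost 107 + fixed 29 = 136.
Compare {W-α, W-β, W-γ}: crew travel cost 76 + fixed 82 = 158.
Compare {W-α, W-γ}: crew travel cost 97 + fixed 64 = 161.
All other subsets cost ≥ 136. Minimum total cost: 133.

133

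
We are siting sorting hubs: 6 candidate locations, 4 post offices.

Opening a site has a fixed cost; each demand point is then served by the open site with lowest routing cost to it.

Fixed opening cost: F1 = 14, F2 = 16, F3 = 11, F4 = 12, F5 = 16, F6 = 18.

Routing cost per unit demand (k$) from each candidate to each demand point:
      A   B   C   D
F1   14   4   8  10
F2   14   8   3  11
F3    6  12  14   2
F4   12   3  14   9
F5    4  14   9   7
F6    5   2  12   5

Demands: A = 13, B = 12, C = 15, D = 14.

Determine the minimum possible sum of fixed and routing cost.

207

Open {F2, F3, F6}: assign each demand point to its cheapest open site.
  A→F6 13×5=65, B→F6 12×2=24, C→F2 15×3=45, D→F3 14×2=28
  routing cost 162, fixed 45 → total 207.
Compare {F2, F3, F5, F6}: routing cost 149 + fixed 61 = 210.
Compare {F2, F3, F4, F5}: routing cost 161 + fixed 55 = 216.
Compare {F2, F3, F4, F6}: routing cost 162 + fixed 57 = 219.
All other subsets cost ≥ 210. Minimum total cost: 207.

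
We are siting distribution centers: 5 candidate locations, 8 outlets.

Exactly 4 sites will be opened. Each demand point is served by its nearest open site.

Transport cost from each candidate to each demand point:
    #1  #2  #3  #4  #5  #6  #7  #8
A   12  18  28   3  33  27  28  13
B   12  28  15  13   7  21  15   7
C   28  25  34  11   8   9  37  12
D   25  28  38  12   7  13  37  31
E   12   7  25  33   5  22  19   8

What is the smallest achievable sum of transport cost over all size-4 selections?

Open {A, B, C, E}.
  #1→A 12, #2→E 7, #3→B 15, #4→A 3, #5→E 5, #6→C 9, #7→B 15, #8→B 7  ⇒ total 73.
Compare {A, B, D, E}: total 77.
Compare {B, C, D, E}: total 81.
No size-4 selection does better; minimum is 73.

73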